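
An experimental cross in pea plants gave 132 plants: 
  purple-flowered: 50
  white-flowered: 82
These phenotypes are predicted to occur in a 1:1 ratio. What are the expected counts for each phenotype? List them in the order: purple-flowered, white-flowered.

66, 66

Under the 1:1 hypothesis (Σ ratio = 2, N = 132):
  purple-flowered: 132 × 1/2 = 66
  white-flowered: 132 × 1/2 = 66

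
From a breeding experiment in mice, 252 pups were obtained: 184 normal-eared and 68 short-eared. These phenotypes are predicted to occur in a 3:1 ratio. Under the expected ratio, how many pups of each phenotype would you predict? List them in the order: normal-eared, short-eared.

189, 63

Expected counts for N = 252 under a 3:1 ratio (total parts = 4):
  normal-eared: 252 × 3/4 = 189
  short-eared: 252 × 1/4 = 63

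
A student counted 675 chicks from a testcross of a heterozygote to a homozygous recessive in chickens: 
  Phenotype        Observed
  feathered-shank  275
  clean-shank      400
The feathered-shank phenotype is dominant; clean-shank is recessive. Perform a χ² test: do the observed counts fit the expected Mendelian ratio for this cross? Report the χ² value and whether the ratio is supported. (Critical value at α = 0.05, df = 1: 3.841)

A testcross of a heterozygote (Aa × aa) gives a 1:1 phenotypic ratio.
Under the 1:1 hypothesis (Σ ratio = 2, N = 675):
  feathered-shank: 675 × 1/2 = 337.5
  clean-shank: 675 × 1/2 = 337.5
χ² = Σ (O − E)² / E
  feathered-shank: (275 − 337.5)² / 337.5 = 11.5741
  clean-shank: (400 − 337.5)² / 337.5 = 11.5741
χ² = 11.5741 + 11.5741 = 23.1482 ≈ 23.148
Degrees of freedom = 2 − 1 = 1; critical value at α = 0.05 is 3.841.
Since 23.148 > 3.841, we reject the null hypothesis — the data do not fit the 1:1 ratio.

23.148; not consistent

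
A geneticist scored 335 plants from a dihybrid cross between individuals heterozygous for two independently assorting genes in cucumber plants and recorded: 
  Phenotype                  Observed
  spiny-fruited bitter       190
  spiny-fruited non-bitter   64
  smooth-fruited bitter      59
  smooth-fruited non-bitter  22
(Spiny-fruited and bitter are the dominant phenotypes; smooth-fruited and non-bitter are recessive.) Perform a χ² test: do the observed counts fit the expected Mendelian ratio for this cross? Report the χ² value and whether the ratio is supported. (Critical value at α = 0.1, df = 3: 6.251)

A dihybrid F₂ with independent assortment and complete dominance at both loci gives a 9:3:3:1 phenotypic ratio.
Under the 9:3:3:1 hypothesis (Σ ratio = 16, N = 335):
  spiny-fruited bitter: 335 × 9/16 = 188.4375
  spiny-fruited non-bitter: 335 × 3/16 = 62.8125
  smooth-fruited bitter: 335 × 3/16 = 62.8125
  smooth-fruited non-bitter: 335 × 1/16 = 20.9375
χ² = Σ (O − E)² / E
  spiny-fruited bitter: (190 − 188.4375)² / 188.4375 = 0.0130
  spiny-fruited non-bitter: (64 − 62.8125)² / 62.8125 = 0.0225
  smooth-fruited bitter: (59 − 62.8125)² / 62.8125 = 0.2314
  smooth-fruited non-bitter: (22 − 20.9375)² / 20.9375 = 0.0539
χ² = 0.0130 + 0.0225 + 0.2314 + 0.0539 = 0.3208 ≈ 0.321
Degrees of freedom = 4 − 1 = 3; critical value at α = 0.1 is 6.251.
Since 0.321 < 6.251, we fail to reject the null hypothesis — the data are consistent with the 9:3:3:1 ratio.

0.321; consistent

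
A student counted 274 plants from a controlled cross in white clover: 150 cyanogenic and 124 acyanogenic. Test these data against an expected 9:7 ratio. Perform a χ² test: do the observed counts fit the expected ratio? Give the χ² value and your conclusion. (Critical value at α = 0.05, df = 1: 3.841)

0.252; consistent

Total ratio parts = 16. Expected numbers out of 274:
  cyanogenic: 274 × 9/16 = 154.125
  acyanogenic: 274 × 7/16 = 119.875
χ² = Σ (O − E)² / E
  cyanogenic: (150 − 154.125)² / 154.125 = 0.1104
  acyanogenic: (124 − 119.875)² / 119.875 = 0.1419
χ² = 0.1104 + 0.1419 = 0.2523 ≈ 0.252
Degrees of freedom = 2 − 1 = 1; critical value at α = 0.05 is 3.841.
Since 0.252 < 3.841, we fail to reject the null hypothesis — the data are consistent with the 9:7 ratio.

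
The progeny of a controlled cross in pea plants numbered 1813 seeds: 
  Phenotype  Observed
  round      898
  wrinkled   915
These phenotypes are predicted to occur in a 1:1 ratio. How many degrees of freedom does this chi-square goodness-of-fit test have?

A goodness-of-fit test with 2 phenotype classes has df = 2 − 1 = 1.

1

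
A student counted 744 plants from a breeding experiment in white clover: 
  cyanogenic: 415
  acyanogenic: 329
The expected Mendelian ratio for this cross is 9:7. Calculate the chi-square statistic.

0.067

Under the 9:7 hypothesis (Σ ratio = 16, N = 744):
  cyanogenic: 744 × 9/16 = 418.5
  acyanogenic: 744 × 7/16 = 325.5
χ² = Σ (O − E)² / E
  cyanogenic: (415 − 418.5)² / 418.5 = 0.0293
  acyanogenic: (329 − 325.5)² / 325.5 = 0.0376
χ² = 0.0293 + 0.0376 = 0.0669 ≈ 0.067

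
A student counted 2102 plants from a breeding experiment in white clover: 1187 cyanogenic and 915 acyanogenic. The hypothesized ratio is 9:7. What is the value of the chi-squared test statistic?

0.041

Total ratio parts = 16. Expected numbers out of 2102:
  cyanogenic: 2102 × 9/16 = 1182.375
  acyanogenic: 2102 × 7/16 = 919.625
χ² = Σ (O − E)² / E
  cyanogenic: (1187 − 1182.375)² / 1182.375 = 0.0181
  acyanogenic: (915 − 919.625)² / 919.625 = 0.0233
χ² = 0.0181 + 0.0233 = 0.0414 ≈ 0.041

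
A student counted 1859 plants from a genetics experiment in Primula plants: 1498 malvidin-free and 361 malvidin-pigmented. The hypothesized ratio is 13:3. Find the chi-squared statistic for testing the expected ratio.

0.546

Total ratio parts = 16. Expected numbers out of 1859:
  malvidin-free: 1859 × 13/16 = 1510.4375
  malvidin-pigmented: 1859 × 3/16 = 348.5625
χ² = Σ (O − E)² / E
  malvidin-free: (1498 − 1510.4375)² / 1510.4375 = 0.1024
  malvidin-pigmented: (361 − 348.5625)² / 348.5625 = 0.4438
χ² = 0.1024 + 0.4438 = 0.5462 ≈ 0.546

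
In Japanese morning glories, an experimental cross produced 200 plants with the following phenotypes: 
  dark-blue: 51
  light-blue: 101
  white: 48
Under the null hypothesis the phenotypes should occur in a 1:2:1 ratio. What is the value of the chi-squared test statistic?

0.110

The 1:2:1 ratio has 4 parts, so with N = 200 the expected counts are:
  dark-blue: 200 × 1/4 = 50
  light-blue: 200 × 2/4 = 100
  white: 200 × 1/4 = 50
χ² = Σ (O − E)² / E
  dark-blue: (51 − 50)² / 50 = 0.0200
  light-blue: (101 − 100)² / 100 = 0.0100
  white: (48 − 50)² / 50 = 0.0800
χ² = 0.0200 + 0.0100 + 0.0800 = 0.110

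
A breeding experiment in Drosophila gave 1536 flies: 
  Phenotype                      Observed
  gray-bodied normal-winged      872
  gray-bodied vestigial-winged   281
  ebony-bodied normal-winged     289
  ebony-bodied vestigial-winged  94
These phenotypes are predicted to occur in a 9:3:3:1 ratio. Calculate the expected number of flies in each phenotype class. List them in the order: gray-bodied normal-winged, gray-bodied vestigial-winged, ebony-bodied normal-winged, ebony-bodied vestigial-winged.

864, 288, 288, 96

Expected counts for N = 1536 under a 9:3:3:1 ratio (total parts = 16):
  gray-bodied normal-winged: 1536 × 9/16 = 864
  gray-bodied vestigial-winged: 1536 × 3/16 = 288
  ebony-bodied normal-winged: 1536 × 3/16 = 288
  ebony-bodied vestigial-winged: 1536 × 1/16 = 96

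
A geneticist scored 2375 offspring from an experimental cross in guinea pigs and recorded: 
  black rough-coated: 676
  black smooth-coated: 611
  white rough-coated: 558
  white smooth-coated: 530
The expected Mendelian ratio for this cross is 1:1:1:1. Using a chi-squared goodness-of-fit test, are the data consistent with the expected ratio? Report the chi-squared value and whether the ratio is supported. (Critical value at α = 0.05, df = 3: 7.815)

Expected counts for N = 2375 under a 1:1:1:1 ratio (total parts = 4):
  black rough-coated: 2375 × 1/4 = 593.75
  black smooth-coated: 2375 × 1/4 = 593.75
  white rough-coated: 2375 × 1/4 = 593.75
  white smooth-coated: 2375 × 1/4 = 593.75
χ² = Σ (O − E)² / E
  black rough-coated: (676 − 593.75)² / 593.75 = 11.3938
  black smooth-coated: (611 − 593.75)² / 593.75 = 0.5012
  white rough-coated: (558 − 593.75)² / 593.75 = 2.1525
  white smooth-coated: (530 − 593.75)² / 593.75 = 6.8447
χ² = 11.3938 + 0.5012 + 2.1525 + 6.8447 = 20.8922 ≈ 20.892
Degrees of freedom = 4 − 1 = 3; critical value at α = 0.05 is 7.815.
Since 20.892 > 7.815, we reject the null hypothesis — the data do not fit the 1:1:1:1 ratio.

20.892; not consistent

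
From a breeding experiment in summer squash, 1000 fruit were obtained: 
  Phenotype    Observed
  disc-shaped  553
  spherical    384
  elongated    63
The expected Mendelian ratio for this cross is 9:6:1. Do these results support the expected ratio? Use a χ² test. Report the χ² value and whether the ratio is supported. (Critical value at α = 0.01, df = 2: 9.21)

0.380; consistent

Total ratio parts = 16. Expected numbers out of 1000:
  disc-shaped: 1000 × 9/16 = 562.5
  spherical: 1000 × 6/16 = 375
  elongated: 1000 × 1/16 = 62.5
χ² = Σ (O − E)² / E
  disc-shaped: (553 − 562.5)² / 562.5 = 0.1604
  spherical: (384 − 375)² / 375 = 0.2160
  elongated: (63 − 62.5)² / 62.5 = 0.0040
χ² = 0.1604 + 0.2160 + 0.0040 = 0.3804 ≈ 0.380
Degrees of freedom = 3 − 1 = 2; critical value at α = 0.01 is 9.21.
Since 0.380 < 9.21, we fail to reject the null hypothesis — the data are consistent with the 9:6:1 ratio.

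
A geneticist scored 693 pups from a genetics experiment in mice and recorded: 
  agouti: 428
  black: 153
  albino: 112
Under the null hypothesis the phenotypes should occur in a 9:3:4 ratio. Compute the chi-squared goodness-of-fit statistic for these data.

Total ratio parts = 16. Expected numbers out of 693:
  agouti: 693 × 9/16 = 389.8125
  black: 693 × 3/16 = 129.9375
  albino: 693 × 4/16 = 173.25
χ² = Σ (O − E)² / E
  agouti: (428 − 389.8125)² / 389.8125 = 3.7410
  black: (153 − 129.9375)² / 129.9375 = 4.0933
  albino: (112 − 173.25)² / 173.25 = 21.6540
χ² = 3.7410 + 4.0933 + 21.6540 = 29.4883 ≈ 29.488

29.488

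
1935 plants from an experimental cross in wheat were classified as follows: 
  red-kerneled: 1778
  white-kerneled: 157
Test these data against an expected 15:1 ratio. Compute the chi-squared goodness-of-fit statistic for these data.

11.470

Under the 15:1 hypothesis (Σ ratio = 16, N = 1935):
  red-kerneled: 1935 × 15/16 = 1814.0625
  white-kerneled: 1935 × 1/16 = 120.9375
χ² = Σ (O − E)² / E
  red-kerneled: (1778 − 1814.0625)² / 1814.0625 = 0.7169
  white-kerneled: (157 − 120.9375)² / 120.9375 = 10.7535
χ² = 0.7169 + 10.7535 = 11.4704 ≈ 11.470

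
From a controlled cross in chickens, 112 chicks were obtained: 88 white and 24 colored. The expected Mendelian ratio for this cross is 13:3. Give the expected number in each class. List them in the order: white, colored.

Under the 13:3 hypothesis (Σ ratio = 16, N = 112):
  white: 112 × 13/16 = 91
  colored: 112 × 3/16 = 21

91, 21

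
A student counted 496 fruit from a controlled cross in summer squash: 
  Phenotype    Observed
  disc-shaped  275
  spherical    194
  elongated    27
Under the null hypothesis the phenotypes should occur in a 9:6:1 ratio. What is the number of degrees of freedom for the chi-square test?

2

A goodness-of-fit test with 3 phenotype classes has df = 3 − 1 = 2.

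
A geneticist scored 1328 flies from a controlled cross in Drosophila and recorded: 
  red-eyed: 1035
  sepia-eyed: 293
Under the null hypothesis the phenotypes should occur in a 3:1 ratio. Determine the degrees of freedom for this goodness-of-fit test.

A goodness-of-fit test with 2 phenotype classes has df = 2 − 1 = 1.

1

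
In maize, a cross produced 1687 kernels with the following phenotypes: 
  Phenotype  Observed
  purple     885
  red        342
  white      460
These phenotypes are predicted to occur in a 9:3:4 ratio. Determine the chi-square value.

9.863

The 9:3:4 ratio has 16 parts, so with N = 1687 the expected counts are:
  purple: 1687 × 9/16 = 948.9375
  red: 1687 × 3/16 = 316.3125
  white: 1687 × 4/16 = 421.75
χ² = Σ (O − E)² / E
  purple: (885 − 948.9375)² / 948.9375 = 4.3080
  red: (342 − 316.3125)² / 316.3125 = 2.0861
  white: (460 − 421.75)² / 421.75 = 3.4690
χ² = 4.3080 + 2.0861 + 3.4690 = 9.8631 ≈ 9.863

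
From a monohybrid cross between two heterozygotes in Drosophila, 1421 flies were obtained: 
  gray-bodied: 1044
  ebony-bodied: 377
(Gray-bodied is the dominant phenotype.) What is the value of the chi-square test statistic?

1.776

For a monohybrid cross between heterozygotes with complete dominance, the expected phenotypic ratio is 3:1.
Total ratio parts = 4. Expected numbers out of 1421:
  gray-bodied: 1421 × 3/4 = 1065.75
  ebony-bodied: 1421 × 1/4 = 355.25
χ² = Σ (O − E)² / E
  gray-bodied: (1044 − 1065.75)² / 1065.75 = 0.4439
  ebony-bodied: (377 − 355.25)² / 355.25 = 1.3316
χ² = 0.4439 + 1.3316 = 1.7755 ≈ 1.776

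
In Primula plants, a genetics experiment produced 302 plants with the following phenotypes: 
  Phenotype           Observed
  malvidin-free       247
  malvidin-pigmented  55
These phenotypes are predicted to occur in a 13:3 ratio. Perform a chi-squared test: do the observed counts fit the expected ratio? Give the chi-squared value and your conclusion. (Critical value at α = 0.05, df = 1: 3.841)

0.057; consistent

The 13:3 ratio has 16 parts, so with N = 302 the expected counts are:
  malvidin-free: 302 × 13/16 = 245.375
  malvidin-pigmented: 302 × 3/16 = 56.625
χ² = Σ (O − E)² / E
  malvidin-free: (247 − 245.375)² / 245.375 = 0.0108
  malvidin-pigmented: (55 − 56.625)² / 56.625 = 0.0466
χ² = 0.0108 + 0.0466 = 0.0574 ≈ 0.057
Degrees of freedom = 2 − 1 = 1; critical value at α = 0.05 is 3.841.
Since 0.057 < 3.841, we fail to reject the null hypothesis — the data are consistent with the 13:3 ratio.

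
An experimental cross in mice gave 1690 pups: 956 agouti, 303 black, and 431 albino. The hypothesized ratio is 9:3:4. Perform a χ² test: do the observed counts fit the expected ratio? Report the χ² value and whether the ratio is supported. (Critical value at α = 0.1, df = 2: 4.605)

Expected counts for N = 1690 under a 9:3:4 ratio (total parts = 16):
  agouti: 1690 × 9/16 = 950.625
  black: 1690 × 3/16 = 316.875
  albino: 1690 × 4/16 = 422.5
χ² = Σ (O − E)² / E
  agouti: (956 − 950.625)² / 950.625 = 0.0304
  black: (303 − 316.875)² / 316.875 = 0.6075
  albino: (431 − 422.5)² / 422.5 = 0.1710
χ² = 0.0304 + 0.6075 + 0.1710 = 0.8089 ≈ 0.809
Degrees of freedom = 3 − 1 = 2; critical value at α = 0.1 is 4.605.
Since 0.809 < 4.605, we fail to reject the null hypothesis — the data are consistent with the 9:3:4 ratio.

0.809; consistent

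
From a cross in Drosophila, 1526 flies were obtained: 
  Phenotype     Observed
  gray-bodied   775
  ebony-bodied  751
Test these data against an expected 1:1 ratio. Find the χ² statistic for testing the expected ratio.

0.377

Total ratio parts = 2. Expected numbers out of 1526:
  gray-bodied: 1526 × 1/2 = 763
  ebony-bodied: 1526 × 1/2 = 763
χ² = Σ (O − E)² / E
  gray-bodied: (775 − 763)² / 763 = 0.1887
  ebony-bodied: (751 − 763)² / 763 = 0.1887
χ² = 0.1887 + 0.1887 = 0.3774 ≈ 0.377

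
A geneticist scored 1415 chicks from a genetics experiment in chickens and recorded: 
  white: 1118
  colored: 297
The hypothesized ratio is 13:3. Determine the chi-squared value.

4.658

Under the 13:3 hypothesis (Σ ratio = 16, N = 1415):
  white: 1415 × 13/16 = 1149.6875
  colored: 1415 × 3/16 = 265.3125
χ² = Σ (O − E)² / E
  white: (1118 − 1149.6875)² / 1149.6875 = 0.8734
  colored: (297 − 265.3125)² / 265.3125 = 3.7846
χ² = 0.8734 + 3.7846 = 4.658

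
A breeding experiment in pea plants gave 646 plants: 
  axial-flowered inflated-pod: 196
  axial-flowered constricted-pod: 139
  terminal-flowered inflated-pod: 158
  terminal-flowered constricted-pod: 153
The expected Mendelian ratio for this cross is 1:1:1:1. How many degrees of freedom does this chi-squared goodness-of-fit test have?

3

A goodness-of-fit test with 4 phenotype classes has df = 4 − 1 = 3.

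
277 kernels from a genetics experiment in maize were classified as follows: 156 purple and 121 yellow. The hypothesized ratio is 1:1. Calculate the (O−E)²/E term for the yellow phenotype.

Expected counts for N = 277 under a 1:1 ratio (total parts = 2):
  purple: 277 × 1/2 = 138.5
  yellow: 277 × 1/2 = 138.5
Contribution of yellow: (121 − 138.5)² / 138.5 = 2.2112

2.211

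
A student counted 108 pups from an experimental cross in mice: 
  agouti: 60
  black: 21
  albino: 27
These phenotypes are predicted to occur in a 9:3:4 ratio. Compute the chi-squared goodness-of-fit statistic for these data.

Under the 9:3:4 hypothesis (Σ ratio = 16, N = 108):
  agouti: 108 × 9/16 = 60.75
  black: 108 × 3/16 = 20.25
  albino: 108 × 4/16 = 27
χ² = Σ (O − E)² / E
  agouti: (60 − 60.75)² / 60.75 = 0.0093
  black: (21 − 20.25)² / 20.25 = 0.0278
  albino: (27 − 27)² / 27 = 0.0000
χ² = 0.0093 + 0.0278 + 0.0000 = 0.0371 ≈ 0.037

0.037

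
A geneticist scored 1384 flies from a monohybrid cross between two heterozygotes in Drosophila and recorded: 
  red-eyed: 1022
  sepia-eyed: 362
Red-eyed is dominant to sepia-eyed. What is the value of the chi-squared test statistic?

For a monohybrid cross between heterozygotes with complete dominance, the expected phenotypic ratio is 3:1.
The 3:1 ratio has 4 parts, so with N = 1384 the expected counts are:
  red-eyed: 1384 × 3/4 = 1038
  sepia-eyed: 1384 × 1/4 = 346
χ² = Σ (O − E)² / E
  red-eyed: (1022 − 1038)² / 1038 = 0.2466
  sepia-eyed: (362 − 346)² / 346 = 0.7399
χ² = 0.2466 + 0.7399 = 0.9865 ≈ 0.987

0.987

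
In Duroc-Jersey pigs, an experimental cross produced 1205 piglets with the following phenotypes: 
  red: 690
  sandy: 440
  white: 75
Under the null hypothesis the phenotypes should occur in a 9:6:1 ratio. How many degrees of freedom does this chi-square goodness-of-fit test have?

2

A goodness-of-fit test with 3 phenotype classes has df = 3 − 1 = 2.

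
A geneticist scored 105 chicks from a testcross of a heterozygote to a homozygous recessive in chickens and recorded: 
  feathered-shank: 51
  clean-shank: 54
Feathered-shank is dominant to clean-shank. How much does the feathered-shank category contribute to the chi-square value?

0.043

A testcross of a heterozygote (Aa × aa) gives a 1:1 phenotypic ratio.
The 1:1 ratio has 2 parts, so with N = 105 the expected counts are:
  feathered-shank: 105 × 1/2 = 52.5
  clean-shank: 105 × 1/2 = 52.5
Contribution of feathered-shank: (51 − 52.5)² / 52.5 = 0.0429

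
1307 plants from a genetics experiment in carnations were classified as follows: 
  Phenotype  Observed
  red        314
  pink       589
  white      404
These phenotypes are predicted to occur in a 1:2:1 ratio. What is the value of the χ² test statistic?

25.127

The 1:2:1 ratio has 4 parts, so with N = 1307 the expected counts are:
  red: 1307 × 1/4 = 326.75
  pink: 1307 × 2/4 = 653.5
  white: 1307 × 1/4 = 326.75
χ² = Σ (O − E)² / E
  red: (314 − 326.75)² / 326.75 = 0.4975
  pink: (589 − 653.5)² / 653.5 = 6.3661
  white: (404 − 326.75)² / 326.75 = 18.2634
χ² = 0.4975 + 6.3661 + 18.2634 = 25.127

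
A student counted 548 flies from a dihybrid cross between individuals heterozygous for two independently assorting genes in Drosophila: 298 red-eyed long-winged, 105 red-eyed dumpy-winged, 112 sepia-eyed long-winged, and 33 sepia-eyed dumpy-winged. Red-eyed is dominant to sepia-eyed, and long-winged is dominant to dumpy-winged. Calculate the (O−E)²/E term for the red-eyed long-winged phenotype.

A dihybrid F₂ with independent assortment and complete dominance at both loci gives a 9:3:3:1 phenotypic ratio.
Expected counts for N = 548 under a 9:3:3:1 ratio (total parts = 16):
  red-eyed long-winged: 548 × 9/16 = 308.25
  red-eyed dumpy-winged: 548 × 3/16 = 102.75
  sepia-eyed long-winged: 548 × 3/16 = 102.75
  sepia-eyed dumpy-winged: 548 × 1/16 = 34.25
Contribution of red-eyed long-winged: (298 − 308.25)² / 308.25 = 0.3408

0.341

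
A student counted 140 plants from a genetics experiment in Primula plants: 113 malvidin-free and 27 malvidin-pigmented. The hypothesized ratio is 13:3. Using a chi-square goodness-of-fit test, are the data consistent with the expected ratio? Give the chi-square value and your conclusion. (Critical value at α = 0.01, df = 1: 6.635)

0.026; consistent

Under the 13:3 hypothesis (Σ ratio = 16, N = 140):
  malvidin-free: 140 × 13/16 = 113.75
  malvidin-pigmented: 140 × 3/16 = 26.25
χ² = Σ (O − E)² / E
  malvidin-free: (113 − 113.75)² / 113.75 = 0.0049
  malvidin-pigmented: (27 − 26.25)² / 26.25 = 0.0214
χ² = 0.0049 + 0.0214 = 0.0263 ≈ 0.026
Degrees of freedom = 2 − 1 = 1; critical value at α = 0.01 is 6.635.
Since 0.026 < 6.635, we fail to reject the null hypothesis — the data are consistent with the 13:3 ratio.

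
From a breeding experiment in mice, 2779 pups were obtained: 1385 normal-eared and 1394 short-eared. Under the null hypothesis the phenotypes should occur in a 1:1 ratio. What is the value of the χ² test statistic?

The 1:1 ratio has 2 parts, so with N = 2779 the expected counts are:
  normal-eared: 2779 × 1/2 = 1389.5
  short-eared: 2779 × 1/2 = 1389.5
χ² = Σ (O − E)² / E
  normal-eared: (1385 − 1389.5)² / 1389.5 = 0.0146
  short-eared: (1394 − 1389.5)² / 1389.5 = 0.0146
χ² = 0.0146 + 0.0146 = 0.0292 ≈ 0.029

0.029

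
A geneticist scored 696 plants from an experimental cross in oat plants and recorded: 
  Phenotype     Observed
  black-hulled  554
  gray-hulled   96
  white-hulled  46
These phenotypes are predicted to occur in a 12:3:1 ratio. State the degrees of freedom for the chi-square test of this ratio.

2

A goodness-of-fit test with 3 phenotype classes has df = 3 − 1 = 2.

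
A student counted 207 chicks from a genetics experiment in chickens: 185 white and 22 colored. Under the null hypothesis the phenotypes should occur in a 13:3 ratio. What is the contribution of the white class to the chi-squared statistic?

1.681

Expected counts for N = 207 under a 13:3 ratio (total parts = 16):
  white: 207 × 13/16 = 168.1875
  colored: 207 × 3/16 = 38.8125
Contribution of white: (185 − 168.1875)² / 168.1875 = 1.6806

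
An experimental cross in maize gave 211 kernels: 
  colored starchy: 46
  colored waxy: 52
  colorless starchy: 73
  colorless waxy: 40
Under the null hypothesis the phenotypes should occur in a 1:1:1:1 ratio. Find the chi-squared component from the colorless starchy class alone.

The 1:1:1:1 ratio has 4 parts, so with N = 211 the expected counts are:
  colored starchy: 211 × 1/4 = 52.75
  colored waxy: 211 × 1/4 = 52.75
  colorless starchy: 211 × 1/4 = 52.75
  colorless waxy: 211 × 1/4 = 52.75
Contribution of colorless starchy: (73 − 52.75)² / 52.75 = 7.7737

7.774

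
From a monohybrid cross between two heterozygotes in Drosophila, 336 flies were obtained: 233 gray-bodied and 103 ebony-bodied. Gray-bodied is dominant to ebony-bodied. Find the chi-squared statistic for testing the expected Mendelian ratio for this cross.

5.730

For a monohybrid cross between heterozygotes with complete dominance, the expected phenotypic ratio is 3:1.
Total ratio parts = 4. Expected numbers out of 336:
  gray-bodied: 336 × 3/4 = 252
  ebony-bodied: 336 × 1/4 = 84
χ² = Σ (O − E)² / E
  gray-bodied: (233 − 252)² / 252 = 1.4325
  ebony-bodied: (103 − 84)² / 84 = 4.2976
χ² = 1.4325 + 4.2976 = 5.7301 ≈ 5.730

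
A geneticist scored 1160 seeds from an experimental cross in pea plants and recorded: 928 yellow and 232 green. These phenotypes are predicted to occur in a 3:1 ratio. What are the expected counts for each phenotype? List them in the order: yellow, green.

Under the 3:1 hypothesis (Σ ratio = 4, N = 1160):
  yellow: 1160 × 3/4 = 870
  green: 1160 × 1/4 = 290

870, 290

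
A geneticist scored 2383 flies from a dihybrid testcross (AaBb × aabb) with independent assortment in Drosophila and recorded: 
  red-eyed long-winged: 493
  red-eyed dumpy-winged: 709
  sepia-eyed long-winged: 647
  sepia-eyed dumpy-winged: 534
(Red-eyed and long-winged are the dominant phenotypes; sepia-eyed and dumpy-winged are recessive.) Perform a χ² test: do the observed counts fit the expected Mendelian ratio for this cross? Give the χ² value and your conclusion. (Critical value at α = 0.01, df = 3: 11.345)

A dihybrid testcross with independent assortment gives a 1:1:1:1 ratio.
Under the 1:1:1:1 hypothesis (Σ ratio = 4, N = 2383):
  red-eyed long-winged: 2383 × 1/4 = 595.75
  red-eyed dumpy-winged: 2383 × 1/4 = 595.75
  sepia-eyed long-winged: 2383 × 1/4 = 595.75
  sepia-eyed dumpy-winged: 2383 × 1/4 = 595.75
χ² = Σ (O − E)² / E
  red-eyed long-winged: (493 − 595.75)² / 595.75 = 17.7215
  red-eyed dumpy-winged: (709 − 595.75)² / 595.75 = 21.5284
  sepia-eyed long-winged: (647 − 595.75)² / 595.75 = 4.4088
  sepia-eyed dumpy-winged: (534 − 595.75)² / 595.75 = 6.4004
χ² = 17.7215 + 21.5284 + 4.4088 + 6.4004 = 50.0591 ≈ 50.059
Degrees of freedom = 4 − 1 = 3; critical value at α = 0.01 is 11.345.
Since 50.059 > 11.345, we reject the null hypothesis — the data do not fit the 1:1:1:1 ratio.

50.059; not consistent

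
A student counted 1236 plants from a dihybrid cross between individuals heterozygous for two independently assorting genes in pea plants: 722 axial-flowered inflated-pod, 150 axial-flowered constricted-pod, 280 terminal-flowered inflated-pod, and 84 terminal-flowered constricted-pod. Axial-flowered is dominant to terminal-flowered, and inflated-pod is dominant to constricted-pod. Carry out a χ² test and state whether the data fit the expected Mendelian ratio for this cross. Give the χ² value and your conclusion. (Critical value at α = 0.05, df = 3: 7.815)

40.502; not consistent

A dihybrid F₂ with independent assortment and complete dominance at both loci gives a 9:3:3:1 phenotypic ratio.
Under the 9:3:3:1 hypothesis (Σ ratio = 16, N = 1236):
  axial-flowered inflated-pod: 1236 × 9/16 = 695.25
  axial-flowered constricted-pod: 1236 × 3/16 = 231.75
  terminal-flowered inflated-pod: 1236 × 3/16 = 231.75
  terminal-flowered constricted-pod: 1236 × 1/16 = 77.25
χ² = Σ (O − E)² / E
  axial-flowered inflated-pod: (722 − 695.25)² / 695.25 = 1.0292
  axial-flowered constricted-pod: (150 − 231.75)² / 231.75 = 28.8374
  terminal-flowered inflated-pod: (280 − 231.75)² / 231.75 = 10.0456
  terminal-flowered constricted-pod: (84 − 77.25)² / 77.25 = 0.5898
χ² = 1.0292 + 28.8374 + 10.0456 + 0.5898 = 40.502
Degrees of freedom = 4 − 1 = 3; critical value at α = 0.05 is 7.815.
Since 40.502 > 7.815, we reject the null hypothesis — the data do not fit the 9:3:3:1 ratio.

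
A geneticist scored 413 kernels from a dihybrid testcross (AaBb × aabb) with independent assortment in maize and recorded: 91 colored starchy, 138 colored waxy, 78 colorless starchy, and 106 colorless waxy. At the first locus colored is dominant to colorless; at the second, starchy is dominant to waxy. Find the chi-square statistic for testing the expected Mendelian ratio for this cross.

19.397

A dihybrid testcross with independent assortment gives a 1:1:1:1 ratio.
Expected counts for N = 413 under a 1:1:1:1 ratio (total parts = 4):
  colored starchy: 413 × 1/4 = 103.25
  colored waxy: 413 × 1/4 = 103.25
  colorless starchy: 413 × 1/4 = 103.25
  colorless waxy: 413 × 1/4 = 103.25
χ² = Σ (O − E)² / E
  colored starchy: (91 − 103.25)² / 103.25 = 1.4534
  colored waxy: (138 − 103.25)² / 103.25 = 11.6955
  colorless starchy: (78 − 103.25)² / 103.25 = 6.1749
  colorless waxy: (106 − 103.25)² / 103.25 = 0.0732
χ² = 1.4534 + 11.6955 + 6.1749 + 0.0732 = 19.397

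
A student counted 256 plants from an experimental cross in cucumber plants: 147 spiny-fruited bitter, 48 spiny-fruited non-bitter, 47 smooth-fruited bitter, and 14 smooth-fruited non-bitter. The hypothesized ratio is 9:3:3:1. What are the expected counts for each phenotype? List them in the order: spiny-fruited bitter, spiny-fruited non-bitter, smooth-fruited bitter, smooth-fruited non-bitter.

Under the 9:3:3:1 hypothesis (Σ ratio = 16, N = 256):
  spiny-fruited bitter: 256 × 9/16 = 144
  spiny-fruited non-bitter: 256 × 3/16 = 48
  smooth-fruited bitter: 256 × 3/16 = 48
  smooth-fruited non-bitter: 256 × 1/16 = 16

144, 48, 48, 16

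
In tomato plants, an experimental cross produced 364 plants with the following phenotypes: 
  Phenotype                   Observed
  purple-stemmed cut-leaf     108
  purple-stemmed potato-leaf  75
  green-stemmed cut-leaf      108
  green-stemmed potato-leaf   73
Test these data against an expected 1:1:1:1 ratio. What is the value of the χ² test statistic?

12.725

Expected counts for N = 364 under a 1:1:1:1 ratio (total parts = 4):
  purple-stemmed cut-leaf: 364 × 1/4 = 91
  purple-stemmed potato-leaf: 364 × 1/4 = 91
  green-stemmed cut-leaf: 364 × 1/4 = 91
  green-stemmed potato-leaf: 364 × 1/4 = 91
χ² = Σ (O − E)² / E
  purple-stemmed cut-leaf: (108 − 91)² / 91 = 3.1758
  purple-stemmed potato-leaf: (75 − 91)² / 91 = 2.8132
  green-stemmed cut-leaf: (108 − 91)² / 91 = 3.1758
  green-stemmed potato-leaf: (73 − 91)² / 91 = 3.5604
χ² = 3.1758 + 2.8132 + 3.1758 + 3.5604 = 12.7252 ≈ 12.725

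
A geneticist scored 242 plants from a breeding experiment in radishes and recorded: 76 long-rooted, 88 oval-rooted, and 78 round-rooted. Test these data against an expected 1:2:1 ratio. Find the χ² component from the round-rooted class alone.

5.062

Under the 1:2:1 hypothesis (Σ ratio = 4, N = 242):
  long-rooted: 242 × 1/4 = 60.5
  oval-rooted: 242 × 2/4 = 121
  round-rooted: 242 × 1/4 = 60.5
Contribution of round-rooted: (78 − 60.5)² / 60.5 = 5.0620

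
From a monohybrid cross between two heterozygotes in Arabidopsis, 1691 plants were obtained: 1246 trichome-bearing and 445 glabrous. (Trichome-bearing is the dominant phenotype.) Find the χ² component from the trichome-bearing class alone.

For a monohybrid cross between heterozygotes with complete dominance, the expected phenotypic ratio is 3:1.
The 3:1 ratio has 4 parts, so with N = 1691 the expected counts are:
  trichome-bearing: 1691 × 3/4 = 1268.25
  glabrous: 1691 × 1/4 = 422.75
Contribution of trichome-bearing: (1246 − 1268.25)² / 1268.25 = 0.3904

0.390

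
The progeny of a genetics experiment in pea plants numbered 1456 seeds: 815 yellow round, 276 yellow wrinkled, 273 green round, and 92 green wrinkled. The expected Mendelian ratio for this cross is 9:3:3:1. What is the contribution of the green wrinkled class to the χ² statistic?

0.011

Total ratio parts = 16. Expected numbers out of 1456:
  yellow round: 1456 × 9/16 = 819
  yellow wrinkled: 1456 × 3/16 = 273
  green round: 1456 × 3/16 = 273
  green wrinkled: 1456 × 1/16 = 91
Contribution of green wrinkled: (92 − 91)² / 91 = 0.0110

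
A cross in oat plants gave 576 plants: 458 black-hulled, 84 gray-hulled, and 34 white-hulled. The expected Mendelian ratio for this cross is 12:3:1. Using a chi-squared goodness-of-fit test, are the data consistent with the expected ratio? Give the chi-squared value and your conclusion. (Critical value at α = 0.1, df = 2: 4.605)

7.009; not consistent

The 12:3:1 ratio has 16 parts, so with N = 576 the expected counts are:
  black-hulled: 576 × 12/16 = 432
  gray-hulled: 576 × 3/16 = 108
  white-hulled: 576 × 1/16 = 36
χ² = Σ (O − E)² / E
  black-hulled: (458 − 432)² / 432 = 1.5648
  gray-hulled: (84 − 108)² / 108 = 5.3333
  white-hulled: (34 − 36)² / 36 = 0.1111
χ² = 1.5648 + 5.3333 + 0.1111 = 7.0092 ≈ 7.009
Degrees of freedom = 3 − 1 = 2; critical value at α = 0.1 is 4.605.
Since 7.009 > 4.605, we reject the null hypothesis — the data do not fit the 12:3:1 ratio.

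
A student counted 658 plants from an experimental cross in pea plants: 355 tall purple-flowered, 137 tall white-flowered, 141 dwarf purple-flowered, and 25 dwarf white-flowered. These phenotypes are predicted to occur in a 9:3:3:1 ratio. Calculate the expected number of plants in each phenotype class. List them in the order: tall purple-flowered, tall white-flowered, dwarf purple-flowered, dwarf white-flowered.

Total ratio parts = 16. Expected numbers out of 658:
  tall purple-flowered: 658 × 9/16 = 370.125
  tall white-flowered: 658 × 3/16 = 123.375
  dwarf purple-flowered: 658 × 3/16 = 123.375
  dwarf white-flowered: 658 × 1/16 = 41.125

370.125, 123.375, 123.375, 41.125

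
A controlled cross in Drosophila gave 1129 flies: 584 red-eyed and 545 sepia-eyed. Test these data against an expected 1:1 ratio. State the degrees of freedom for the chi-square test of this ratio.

1

A goodness-of-fit test with 2 phenotype classes has df = 2 − 1 = 1.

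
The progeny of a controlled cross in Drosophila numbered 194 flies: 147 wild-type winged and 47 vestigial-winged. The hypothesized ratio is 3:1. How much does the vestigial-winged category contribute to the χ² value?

0.046

Expected counts for N = 194 under a 3:1 ratio (total parts = 4):
  wild-type winged: 194 × 3/4 = 145.5
  vestigial-winged: 194 × 1/4 = 48.5
Contribution of vestigial-winged: (47 − 48.5)² / 48.5 = 0.0464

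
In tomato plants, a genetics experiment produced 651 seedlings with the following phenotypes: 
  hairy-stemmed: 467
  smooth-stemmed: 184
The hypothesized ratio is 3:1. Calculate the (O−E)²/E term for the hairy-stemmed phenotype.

0.925

Under the 3:1 hypothesis (Σ ratio = 4, N = 651):
  hairy-stemmed: 651 × 3/4 = 488.25
  smooth-stemmed: 651 × 1/4 = 162.75
Contribution of hairy-stemmed: (467 − 488.25)² / 488.25 = 0.9249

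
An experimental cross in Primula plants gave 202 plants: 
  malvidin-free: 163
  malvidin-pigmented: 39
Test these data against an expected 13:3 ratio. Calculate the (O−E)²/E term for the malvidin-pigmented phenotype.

0.033

Expected counts for N = 202 under a 13:3 ratio (total parts = 16):
  malvidin-free: 202 × 13/16 = 164.125
  malvidin-pigmented: 202 × 3/16 = 37.875
Contribution of malvidin-pigmented: (39 − 37.875)² / 37.875 = 0.0334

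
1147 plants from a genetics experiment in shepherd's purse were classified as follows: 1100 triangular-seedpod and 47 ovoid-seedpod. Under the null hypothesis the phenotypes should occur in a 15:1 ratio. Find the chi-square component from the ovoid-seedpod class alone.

Total ratio parts = 16. Expected numbers out of 1147:
  triangular-seedpod: 1147 × 15/16 = 1075.3125
  ovoid-seedpod: 1147 × 1/16 = 71.6875
Contribution of ovoid-seedpod: (47 − 71.6875)² / 71.6875 = 8.5018

8.502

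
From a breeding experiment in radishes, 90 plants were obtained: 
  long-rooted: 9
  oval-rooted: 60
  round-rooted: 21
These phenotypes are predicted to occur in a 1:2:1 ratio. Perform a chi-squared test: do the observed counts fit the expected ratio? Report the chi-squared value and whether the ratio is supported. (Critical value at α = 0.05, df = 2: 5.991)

13.200; not consistent

The 1:2:1 ratio has 4 parts, so with N = 90 the expected counts are:
  long-rooted: 90 × 1/4 = 22.5
  oval-rooted: 90 × 2/4 = 45
  round-rooted: 90 × 1/4 = 22.5
χ² = Σ (O − E)² / E
  long-rooted: (9 − 22.5)² / 22.5 = 8.1000
  oval-rooted: (60 − 45)² / 45 = 5.0000
  round-rooted: (21 − 22.5)² / 22.5 = 0.1000
χ² = 8.1000 + 5.0000 + 0.1000 = 13.200
Degrees of freedom = 3 − 1 = 2; critical value at α = 0.05 is 5.991.
Since 13.200 > 5.991, we reject the null hypothesis — the data do not fit the 1:2:1 ratio.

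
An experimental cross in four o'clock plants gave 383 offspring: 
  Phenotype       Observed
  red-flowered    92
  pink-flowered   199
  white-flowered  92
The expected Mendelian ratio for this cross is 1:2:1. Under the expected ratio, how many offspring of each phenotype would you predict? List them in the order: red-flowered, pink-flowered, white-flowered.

95.75, 191.5, 95.75

Expected counts for N = 383 under a 1:2:1 ratio (total parts = 4):
  red-flowered: 383 × 1/4 = 95.75
  pink-flowered: 383 × 2/4 = 191.5
  white-flowered: 383 × 1/4 = 95.75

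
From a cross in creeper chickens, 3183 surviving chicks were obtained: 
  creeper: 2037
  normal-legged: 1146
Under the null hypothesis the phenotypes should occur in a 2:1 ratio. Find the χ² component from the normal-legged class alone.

Total ratio parts = 3. Expected numbers out of 3183:
  creeper: 3183 × 2/3 = 2122
  normal-legged: 3183 × 1/3 = 1061
Contribution of normal-legged: (1146 − 1061)² / 1061 = 6.8096

6.810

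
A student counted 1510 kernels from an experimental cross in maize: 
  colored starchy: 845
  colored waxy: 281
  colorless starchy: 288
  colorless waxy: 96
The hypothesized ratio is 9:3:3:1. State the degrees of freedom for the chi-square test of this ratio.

A goodness-of-fit test with 4 phenotype classes has df = 4 − 1 = 3.

3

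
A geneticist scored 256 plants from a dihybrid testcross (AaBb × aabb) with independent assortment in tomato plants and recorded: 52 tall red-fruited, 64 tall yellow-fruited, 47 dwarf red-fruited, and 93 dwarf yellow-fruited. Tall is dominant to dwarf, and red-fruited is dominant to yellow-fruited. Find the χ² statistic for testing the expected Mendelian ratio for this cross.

A dihybrid testcross with independent assortment gives a 1:1:1:1 ratio.
Expected counts for N = 256 under a 1:1:1:1 ratio (total parts = 4):
  tall red-fruited: 256 × 1/4 = 64
  tall yellow-fruited: 256 × 1/4 = 64
  dwarf red-fruited: 256 × 1/4 = 64
  dwarf yellow-fruited: 256 × 1/4 = 64
χ² = Σ (O − E)² / E
  tall red-fruited: (52 − 64)² / 64 = 2.2500
  tall yellow-fruited: (64 − 64)² / 64 = 0.0000
  dwarf red-fruited: (47 − 64)² / 64 = 4.5156
  dwarf yellow-fruited: (93 − 64)² / 64 = 13.1406
χ² = 2.2500 + 0.0000 + 4.5156 + 13.1406 = 19.9062 ≈ 19.906

19.906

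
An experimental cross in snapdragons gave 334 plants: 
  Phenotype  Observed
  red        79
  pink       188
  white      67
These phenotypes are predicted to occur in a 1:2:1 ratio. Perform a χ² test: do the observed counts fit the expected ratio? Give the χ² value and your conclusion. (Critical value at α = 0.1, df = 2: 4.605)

Under the 1:2:1 hypothesis (Σ ratio = 4, N = 334):
  red: 334 × 1/4 = 83.5
  pink: 334 × 2/4 = 167
  white: 334 × 1/4 = 83.5
χ² = Σ (O − E)² / E
  red: (79 − 83.5)² / 83.5 = 0.2425
  pink: (188 − 167)² / 167 = 2.6407
  white: (67 − 83.5)² / 83.5 = 3.2605
χ² = 0.2425 + 2.6407 + 3.2605 = 6.1437 ≈ 6.144
Degrees of freedom = 3 − 1 = 2; critical value at α = 0.1 is 4.605.
Since 6.144 > 4.605, we reject the null hypothesis — the data do not fit the 1:2:1 ratio.

6.144; not consistent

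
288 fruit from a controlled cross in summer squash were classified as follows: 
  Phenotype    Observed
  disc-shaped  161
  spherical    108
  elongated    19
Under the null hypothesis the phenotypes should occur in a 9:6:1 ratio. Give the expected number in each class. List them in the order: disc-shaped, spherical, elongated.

Total ratio parts = 16. Expected numbers out of 288:
  disc-shaped: 288 × 9/16 = 162
  spherical: 288 × 6/16 = 108
  elongated: 288 × 1/16 = 18

162, 108, 18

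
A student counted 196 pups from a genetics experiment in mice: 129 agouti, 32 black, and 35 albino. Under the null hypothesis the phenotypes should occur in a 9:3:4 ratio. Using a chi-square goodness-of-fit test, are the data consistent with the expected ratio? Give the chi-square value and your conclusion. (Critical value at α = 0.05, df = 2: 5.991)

Total ratio parts = 16. Expected numbers out of 196:
  agouti: 196 × 9/16 = 110.25
  black: 196 × 3/16 = 36.75
  albino: 196 × 4/16 = 49
χ² = Σ (O − E)² / E
  agouti: (129 − 110.25)² / 110.25 = 3.1888
  black: (32 − 36.75)² / 36.75 = 0.6139
  albino: (35 − 49)² / 49 = 4.0000
χ² = 3.1888 + 0.6139 + 4.0000 = 7.8027 ≈ 7.803
Degrees of freedom = 3 − 1 = 2; critical value at α = 0.05 is 5.991.
Since 7.803 > 5.991, we reject the null hypothesis — the data do not fit the 9:3:4 ratio.

7.803; not consistent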